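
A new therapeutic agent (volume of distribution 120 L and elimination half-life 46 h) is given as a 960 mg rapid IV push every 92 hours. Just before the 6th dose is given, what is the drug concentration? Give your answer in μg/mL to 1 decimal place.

f = (1/2)^(τ/t½) = (1/2)^(92/46) ≈ 0.2500.
C₀ = D/Vd = 960/120 ≈ 8.000 μg/mL.
Before the 6th dose, 5 doses have been given. Superposition: Cmin = C₀·(f + f² + … + f^5).
≈ 8.000 × (0.2500 + 0.0625 + 0.0156 + 0.0039 + 0.0010) ≈ 8.000 × 0.3330 ≈ 2.664 μg/mL.

2.7 μg/mL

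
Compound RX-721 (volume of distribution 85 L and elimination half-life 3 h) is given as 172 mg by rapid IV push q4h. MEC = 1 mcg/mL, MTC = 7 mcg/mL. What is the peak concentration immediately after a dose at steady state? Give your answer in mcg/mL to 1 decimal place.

Over one 4-h interval, 4/3 ≈ 1.3333 half-lives elapse, leaving f ≈ 0.3969 of each dose.
Accumulation ratio R = 1/(1 − f) ≈ 1/0.6031 ≈ 1.6581.
Single-dose peak C₀ = D/Vd = 172/85 ≈ 2.024 mcg/mL.
Steady-state peak Cmax,ss = C₀·R ≈ 2.024 × 1.6581 ≈ 3.356 mcg/mL.
Peak 3.4 mcg/mL vs MTC 7 mcg/mL: below toxic threshold.

3.4 mcg/mL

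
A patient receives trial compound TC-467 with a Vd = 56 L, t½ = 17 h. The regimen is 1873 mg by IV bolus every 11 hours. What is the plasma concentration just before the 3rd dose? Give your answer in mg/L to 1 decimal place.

f = (1/2)^(τ/t½) = (1/2)^(11/17) ≈ 0.6386.
C₀ = D/Vd = 1873/56 ≈ 33.446 mg/L.
Before the 3rd dose, 2 doses have been given. Superposition: Cmin = C₀·(f + f²).
≈ 33.446 × (0.6386 + 0.4078) ≈ 33.446 × 1.0464 ≈ 34.998 mg/L.

35.0 mg/L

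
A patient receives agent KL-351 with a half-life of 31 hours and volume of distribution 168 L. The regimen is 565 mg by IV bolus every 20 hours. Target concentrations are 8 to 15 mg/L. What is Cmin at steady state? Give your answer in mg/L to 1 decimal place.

k = ln2/t½ = ln2/31 ≈ 0.022360 h⁻¹; fraction remaining f = e^(−kτ) = e^(−0.022360×20) ≈ 0.6394.
Accumulation ratio R = 1/(1 − f) ≈ 1/0.3606 ≈ 2.7732.
Single-dose peak C₀ = D/Vd = 565/168 ≈ 3.363 mg/L.
Cmax,ss = C₀/(1 − f) ≈ 3.363/0.3606 ≈ 9.326 mg/L.
Steady-state trough Cmin,ss = Cmax,ss·f ≈ 9.326 × 0.6394 ≈ 5.963 mg/L.
Trough 6.0 mg/L vs MEC 8 mg/L: subtherapeutic.

6.0 mg/L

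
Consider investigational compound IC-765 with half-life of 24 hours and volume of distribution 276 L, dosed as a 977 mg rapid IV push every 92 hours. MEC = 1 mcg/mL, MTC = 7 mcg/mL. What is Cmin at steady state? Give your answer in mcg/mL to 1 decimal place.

τ/t½ = 92/24 ≈ 3.8333, so fraction remaining f = (1/2)^(92/24) ≈ 0.0702.
Single-dose peak C₀ = D/Vd = 977/276 ≈ 3.540 mcg/mL.
Steady-state trough Cmin,ss = C₀·f/(1−f) ≈ 3.540 × 0.0702/0.9298 ≈ 0.267 mcg/mL.
Trough 0.3 mcg/mL vs MEC 1 mcg/mL: subtherapeutic.

0.3 mcg/mL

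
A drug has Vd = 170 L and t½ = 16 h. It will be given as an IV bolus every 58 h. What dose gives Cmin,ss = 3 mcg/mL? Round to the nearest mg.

5782 mg

τ/t½ = 58/16 ≈ 3.625, so f = (1/2)^(58/16) ≈ 0.081052.
Cmin,ss = (D/Vd)·f/(1−f), so D = Cmin,ss·Vd·(1−f)/f.
D = 3 × 170 × (1−f)/f ≈ 3 × 170 × 11.33776 ≈ 5782.26 mg.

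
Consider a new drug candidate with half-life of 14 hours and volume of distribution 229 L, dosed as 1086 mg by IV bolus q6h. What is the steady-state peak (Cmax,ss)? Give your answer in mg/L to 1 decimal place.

τ/t½ = 6/14 ≈ 0.42857, so fraction remaining f = (1/2)^(6/14) ≈ 0.7430.
At steady state, accumulation factor R = 1/(1 − e^(−kτ)) ≈ 3.8911.
Each bolus raises the concentration by D/Vd = 1086/229 ≈ 4.742 mg/L.
Steady-state peak Cmax,ss = C₀·R ≈ 4.742 × 3.8911 ≈ 18.452 mg/L.

18.5 mg/L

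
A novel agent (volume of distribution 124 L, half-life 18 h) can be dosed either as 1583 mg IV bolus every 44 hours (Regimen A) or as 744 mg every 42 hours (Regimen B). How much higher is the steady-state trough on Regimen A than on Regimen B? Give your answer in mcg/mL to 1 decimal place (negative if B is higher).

1.4 mcg/mL

Regimen A: f = (1/2)^(44/18) ≈ 0.1837; Cmin,ss = (1583/124)·f/(1−f) ≈ 2.873 mcg/mL.
Regimen B: f = (1/2)^(42/18) ≈ 0.1984; Cmin,ss = (744/124)·f/(1−f) ≈ 1.485 mcg/mL.
Difference ≈ 2.873 − 1.485 ≈ 1.388 mcg/mL.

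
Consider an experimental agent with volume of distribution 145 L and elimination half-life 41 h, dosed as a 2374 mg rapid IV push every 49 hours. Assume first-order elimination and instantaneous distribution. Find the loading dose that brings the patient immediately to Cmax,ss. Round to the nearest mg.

4215 mg

f = (1/2)^(49/41) ≈ 0.436750; accumulation ratio R = 1/(1−f) ≈ 1.77541.
Loading dose to hit Cmax,ss on first dose: D_load = D_maint·R ≈ 2374 × 1.77541 ≈ 4214.82 mg.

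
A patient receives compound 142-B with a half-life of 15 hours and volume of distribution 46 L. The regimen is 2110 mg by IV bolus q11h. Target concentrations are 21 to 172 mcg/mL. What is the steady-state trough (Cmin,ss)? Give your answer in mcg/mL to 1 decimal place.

69.2 mcg/mL

Over one 11-h interval, 11/15 ≈ 0.73333 half-lives elapse, leaving f ≈ 0.6015 of each dose.
Single-dose peak C₀ = D/Vd = 2110/46 ≈ 45.870 mcg/mL.
Steady-state trough Cmin,ss = C₀·f/(1−f) ≈ 45.870 × 0.6015/0.3985 ≈ 69.237 mcg/mL.
Trough 69.2 mcg/mL vs MEC 21 mcg/mL: adequate.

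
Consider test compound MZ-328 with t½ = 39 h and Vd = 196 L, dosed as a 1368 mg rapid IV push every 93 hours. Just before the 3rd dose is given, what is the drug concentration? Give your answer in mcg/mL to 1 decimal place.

1.6 mcg/mL

f = (1/2)^(τ/t½) = (1/2)^(93/39) ≈ 0.1915.
C₀ = D/Vd = 1368/196 ≈ 6.980 mcg/mL.
Before the 3rd dose, 2 doses have been given. Superposition: Cmin = C₀·(f + f²).
≈ 6.980 × (0.1915 + 0.0367) ≈ 6.980 × 0.2282 ≈ 1.593 mcg/mL.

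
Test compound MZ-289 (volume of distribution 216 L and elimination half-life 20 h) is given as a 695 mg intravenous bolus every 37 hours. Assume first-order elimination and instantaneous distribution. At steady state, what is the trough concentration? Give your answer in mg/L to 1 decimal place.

τ/t½ = 37/20 ≈ 1.85, so fraction remaining f = (1/2)^(37/20) ≈ 0.2774.
Accumulation ratio R = 1/(1 − f) ≈ 1/0.7226 ≈ 1.3839.
Each bolus raises the concentration by D/Vd = 695/216 ≈ 3.218 mg/L.
Cmax,ss = C₀/(1 − f) ≈ 3.218/0.7226 ≈ 4.453 mg/L.
Steady-state trough Cmin,ss = Cmax,ss·f ≈ 4.453 × 0.2774 ≈ 1.235 mg/L.

1.2 mg/L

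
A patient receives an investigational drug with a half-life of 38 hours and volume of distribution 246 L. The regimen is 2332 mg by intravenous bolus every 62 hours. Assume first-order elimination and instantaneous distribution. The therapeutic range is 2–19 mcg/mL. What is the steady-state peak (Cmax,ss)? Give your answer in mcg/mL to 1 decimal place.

Over one 62-h interval, 62/38 ≈ 1.6316 half-lives elapse, leaving f ≈ 0.3227 of each dose.
At steady state, accumulation factor R = 1/(1 − e^(−kτ)) ≈ 1.4765.
Single-dose peak C₀ = D/Vd = 2332/246 ≈ 9.480 mcg/mL.
Steady-state peak Cmax,ss = C₀·R ≈ 9.480 × 1.4765 ≈ 13.997 mcg/mL.
Peak 14.0 mcg/mL vs MTC 19 mcg/mL: below toxic threshold.

14.0 mcg/mL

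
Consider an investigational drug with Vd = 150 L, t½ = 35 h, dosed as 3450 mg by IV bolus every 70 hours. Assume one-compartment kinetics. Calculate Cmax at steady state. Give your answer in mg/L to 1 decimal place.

30.7 mg/L

The dosing interval is 2 half-lives, so f = 2^(−2) = 0.25.
Accumulation ratio R = 1/(1 − f) = 1/0.75 = 4/3.
Single-dose peak C₀ = D/Vd = 3450/150 = 23 mg/L.
Steady-state peak Cmax,ss = C₀·R = 23 × 4/3 ≈ 30.667 mg/L.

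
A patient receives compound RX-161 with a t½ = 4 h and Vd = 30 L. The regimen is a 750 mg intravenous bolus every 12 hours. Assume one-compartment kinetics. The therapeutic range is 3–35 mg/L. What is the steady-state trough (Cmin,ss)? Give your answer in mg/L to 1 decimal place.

3.6 mg/L

The dosing interval is 3 half-lives, so f = 2^(−3) = 0.125.
At steady state, R = 1/(1 − 0.125) = 8/7.
Single-dose peak C₀ = D/Vd = 750/30 = 25 mg/L.
Steady-state peak Cmax,ss = C₀·R = 25 × 8/7 ≈ 28.571 mg/L.
Steady-state trough Cmin,ss = Cmax,ss·f ≈ 28.571 × 0.125 ≈ 3.571 mg/L.
Trough 3.6 mg/L vs MEC 3 mg/L: adequate.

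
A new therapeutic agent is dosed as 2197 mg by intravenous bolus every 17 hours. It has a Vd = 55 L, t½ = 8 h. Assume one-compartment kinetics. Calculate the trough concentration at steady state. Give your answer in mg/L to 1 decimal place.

11.9 mg/L

k = ln2/t½ = ln2/8 ≈ 0.086643 h⁻¹; fraction remaining f = e^(−kτ) = e^(−0.086643×17) ≈ 0.2293.
Single-dose peak C₀ = D/Vd = 2197/55 ≈ 39.945 mg/L.
Steady-state trough Cmin,ss = C₀·f/(1−f) ≈ 39.945 × 0.2293/0.7707 ≈ 11.885 mg/L.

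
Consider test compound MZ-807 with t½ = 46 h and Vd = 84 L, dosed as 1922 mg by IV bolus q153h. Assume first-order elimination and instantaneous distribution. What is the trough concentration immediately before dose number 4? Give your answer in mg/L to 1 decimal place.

f = (1/2)^(τ/t½) = (1/2)^(153/46) ≈ 0.0997.
C₀ = D/Vd = 1922/84 ≈ 22.881 mg/L.
Before the 4th dose, 3 doses have been given. Superposition: Cmin = C₀·(f + f² + … + f^3).
≈ 22.881 × (0.0997 + 0.0099 + 0.0010) ≈ 22.881 × 0.1106 ≈ 2.531 mg/L.

2.5 mg/L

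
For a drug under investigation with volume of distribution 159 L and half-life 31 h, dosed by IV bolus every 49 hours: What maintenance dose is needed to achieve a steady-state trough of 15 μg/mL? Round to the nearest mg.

4749 mg

τ/t½ = 49/31 ≈ 1.5806, so f = (1/2)^(49/31) ≈ 0.334332.
Cmin,ss = (D/Vd)·f/(1−f), so D = Cmin,ss·Vd·(1−f)/f.
D = 15 × 159 × (1−f)/f ≈ 15 × 159 × 1.99104 ≈ 4748.63 mg.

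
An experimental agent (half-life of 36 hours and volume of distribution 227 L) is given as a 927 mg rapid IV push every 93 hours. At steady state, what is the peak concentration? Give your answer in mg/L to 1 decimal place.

k = ln2/t½ = ln2/36 ≈ 0.019254 h⁻¹; fraction remaining f = e^(−kτ) = e^(−0.019254×93) ≈ 0.1669.
Accumulation ratio R = 1/(1 − f) ≈ 1/0.8331 ≈ 1.2003.
Single-dose peak C₀ = D/Vd = 927/227 ≈ 4.084 mg/L.
Cmax,ss = C₀/(1 − f) ≈ 4.084/0.8331 ≈ 4.902 mg/L.

4.9 mg/L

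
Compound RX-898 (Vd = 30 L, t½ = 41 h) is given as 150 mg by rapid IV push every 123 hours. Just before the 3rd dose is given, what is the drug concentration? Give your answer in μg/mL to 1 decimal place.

0.7 μg/mL

f = (1/2)^(τ/t½) = (1/2)^(123/41) ≈ 0.1250.
C₀ = D/Vd = 150/30 ≈ 5.000 μg/mL.
Before the 3rd dose, 2 doses have been given. Superposition: Cmin = C₀·(f + f²).
≈ 5.000 × (0.1250 + 0.0156) ≈ 5.000 × 0.1406 ≈ 0.703 μg/mL.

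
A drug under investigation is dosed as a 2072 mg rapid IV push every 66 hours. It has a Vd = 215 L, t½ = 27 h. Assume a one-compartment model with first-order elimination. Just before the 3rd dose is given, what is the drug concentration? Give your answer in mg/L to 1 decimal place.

2.1 mg/L

f = (1/2)^(τ/t½) = (1/2)^(66/27) ≈ 0.1837.
C₀ = D/Vd = 2072/215 ≈ 9.637 mg/L.
Before the 3rd dose, 2 doses have been given. Superposition: Cmin = C₀·(f + f²).
≈ 9.637 × (0.1837 + 0.0337) ≈ 9.637 × 0.2174 ≈ 2.095 mg/L.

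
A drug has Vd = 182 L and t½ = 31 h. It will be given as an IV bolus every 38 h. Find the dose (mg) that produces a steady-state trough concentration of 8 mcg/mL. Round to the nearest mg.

τ/t½ = 38/31 ≈ 1.2258, so f = (1/2)^(38/31) ≈ 0.427558.
Cmin,ss = (D/Vd)·f/(1−f), so D = Cmin,ss·Vd·(1−f)/f.
D = 8 × 182 × (1−f)/f ≈ 8 × 182 × 1.33886 ≈ 1949.38 mg.

1949 mg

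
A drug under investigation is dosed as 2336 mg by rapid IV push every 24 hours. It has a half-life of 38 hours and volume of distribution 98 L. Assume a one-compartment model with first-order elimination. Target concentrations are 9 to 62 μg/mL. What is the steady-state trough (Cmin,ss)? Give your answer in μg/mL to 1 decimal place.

43.4 μg/mL

Over one 24-h interval, 24/38 ≈ 0.63158 half-lives elapse, leaving f ≈ 0.6455 of each dose.
Each bolus raises the concentration by D/Vd = 2336/98 ≈ 23.837 μg/mL.
Steady-state trough Cmin,ss = C₀·f/(1−f) ≈ 23.837 × 0.6455/0.3545 ≈ 43.404 μg/mL.
Trough 43.4 μg/mL vs MEC 9 μg/mL: adequate.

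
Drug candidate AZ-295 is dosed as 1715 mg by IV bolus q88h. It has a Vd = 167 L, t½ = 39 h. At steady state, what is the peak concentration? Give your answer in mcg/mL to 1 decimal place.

13.0 mcg/mL

k = ln2/t½ = ln2/39 ≈ 0.017773 h⁻¹; fraction remaining f = e^(−kτ) = e^(−0.017773×88) ≈ 0.2093.
At steady state, accumulation factor R = 1/(1 − e^(−kτ)) ≈ 1.2647.
Single-dose peak C₀ = D/Vd = 1715/167 ≈ 10.269 mcg/mL.
Steady-state peak Cmax,ss = C₀·R ≈ 10.269 × 1.2647 ≈ 12.987 mcg/mL.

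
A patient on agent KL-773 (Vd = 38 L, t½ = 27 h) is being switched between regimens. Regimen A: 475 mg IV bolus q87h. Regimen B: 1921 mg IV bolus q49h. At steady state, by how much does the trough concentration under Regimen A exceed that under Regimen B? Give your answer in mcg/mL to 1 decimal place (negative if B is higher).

Regimen A: f = (1/2)^(87/27) ≈ 0.1072; Cmin,ss = (475/38)·f/(1−f) ≈ 1.501 mcg/mL.
Regimen B: f = (1/2)^(49/27) ≈ 0.2842; Cmin,ss = (1921/38)·f/(1−f) ≈ 20.071 mcg/mL.
Difference ≈ 1.501 − 20.071 ≈ -18.570 mcg/mL.

-18.6 mcg/mL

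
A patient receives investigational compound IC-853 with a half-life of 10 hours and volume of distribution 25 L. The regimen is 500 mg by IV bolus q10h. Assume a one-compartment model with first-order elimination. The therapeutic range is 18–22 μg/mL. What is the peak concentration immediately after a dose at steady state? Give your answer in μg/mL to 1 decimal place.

40.0 μg/mL

The dosing interval is 1 half-life, so f = 2^(−1) = 0.5.
Accumulation ratio R = 1/(1 − f) = 1/0.5 = 2/1.
Single-dose peak C₀ = D/Vd = 500/25 = 20 μg/mL.
Steady-state peak Cmax,ss = C₀·R = 20 × 2/1 ≈ 40.000 μg/mL.
Peak 40.0 μg/mL vs MTC 22 μg/mL: exceeds toxic threshold.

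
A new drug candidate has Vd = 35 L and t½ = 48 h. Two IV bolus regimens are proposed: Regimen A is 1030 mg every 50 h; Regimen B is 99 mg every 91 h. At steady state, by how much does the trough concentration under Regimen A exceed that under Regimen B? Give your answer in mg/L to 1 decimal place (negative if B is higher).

Regimen A: f = (1/2)^(50/48) ≈ 0.4858; Cmin,ss = (1030/35)·f/(1−f) ≈ 27.803 mg/L.
Regimen B: f = (1/2)^(91/48) ≈ 0.2687; Cmin,ss = (99/35)·f/(1−f) ≈ 1.039 mg/L.
Difference ≈ 27.803 − 1.039 ≈ 26.764 mg/L.

26.8 mg/L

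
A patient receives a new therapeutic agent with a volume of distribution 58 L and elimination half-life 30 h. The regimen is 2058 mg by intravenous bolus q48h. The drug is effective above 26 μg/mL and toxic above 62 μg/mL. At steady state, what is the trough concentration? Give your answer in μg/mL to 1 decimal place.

Over one 48-h interval, 48/30 ≈ 1.6 half-lives elapse, leaving f ≈ 0.3299 of each dose.
Accumulation ratio R = 1/(1 − f) ≈ 1/0.6701 ≈ 1.4923.
Each bolus raises the concentration by D/Vd = 2058/58 ≈ 35.483 μg/mL.
Steady-state peak Cmax,ss = C₀·R ≈ 35.483 × 1.4923 ≈ 52.951 μg/mL.
Steady-state trough Cmin,ss = Cmax,ss·f ≈ 52.951 × 0.3299 ≈ 17.469 μg/mL.
Trough 17.5 μg/mL vs MEC 26 μg/mL: subtherapeutic.

17.5 μg/mL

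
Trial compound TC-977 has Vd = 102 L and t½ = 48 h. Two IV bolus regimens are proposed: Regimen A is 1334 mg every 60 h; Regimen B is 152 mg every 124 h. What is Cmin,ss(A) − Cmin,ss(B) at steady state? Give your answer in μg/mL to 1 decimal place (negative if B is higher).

Regimen A: f = (1/2)^(60/48) ≈ 0.4204; Cmin,ss = (1334/102)·f/(1−f) ≈ 9.486 μg/mL.
Regimen B: f = (1/2)^(124/48) ≈ 0.1669; Cmin,ss = (152/102)·f/(1−f) ≈ 0.299 μg/mL.
Difference ≈ 9.486 − 0.299 ≈ 9.187 μg/mL.

9.2 μg/mL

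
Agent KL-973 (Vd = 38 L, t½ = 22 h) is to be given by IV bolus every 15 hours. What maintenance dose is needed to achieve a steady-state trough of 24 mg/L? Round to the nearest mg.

τ/t½ = 15/22 ≈ 0.68182, so f = (1/2)^(15/22) ≈ 0.623379.
Cmin,ss = (D/Vd)·f/(1−f), so D = Cmin,ss·Vd·(1−f)/f.
D = 24 × 38 × (1−f)/f ≈ 24 × 38 × 0.60416 ≈ 550.99 mg.

551 mg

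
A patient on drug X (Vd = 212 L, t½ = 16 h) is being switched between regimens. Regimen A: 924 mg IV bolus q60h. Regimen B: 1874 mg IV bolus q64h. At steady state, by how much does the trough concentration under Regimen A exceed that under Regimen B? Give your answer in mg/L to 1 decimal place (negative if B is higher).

-0.2 mg/L

Regimen A: f = (1/2)^(60/16) ≈ 0.0743; Cmin,ss = (924/212)·f/(1−f) ≈ 0.350 mg/L.
Regimen B: f = (1/2)^(64/16) ≈ 0.0625; Cmin,ss = (1874/212)·f/(1−f) ≈ 0.589 mg/L.
Difference ≈ 0.350 − 0.589 ≈ -0.239 mg/L.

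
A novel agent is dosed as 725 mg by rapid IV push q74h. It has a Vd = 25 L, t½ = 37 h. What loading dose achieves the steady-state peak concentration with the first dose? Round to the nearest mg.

f = (1/2)^(74/37) ≈ 0.250000; accumulation ratio R = 1/(1−f) ≈ 1.33333.
Loading dose to hit Cmax,ss on first dose: D_load = D_maint·R ≈ 725 × 1.33333 ≈ 966.66 mg.

967 mg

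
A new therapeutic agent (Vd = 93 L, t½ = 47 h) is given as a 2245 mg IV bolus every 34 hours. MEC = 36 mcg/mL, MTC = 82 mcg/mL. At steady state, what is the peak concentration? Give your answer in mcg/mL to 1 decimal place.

61.2 mcg/mL

τ/t½ = 34/47 ≈ 0.7234, so fraction remaining f = (1/2)^(34/47) ≈ 0.6057.
At steady state, accumulation factor R = 1/(1 − e^(−kτ)) ≈ 2.5361.
Each bolus raises the concentration by D/Vd = 2245/93 ≈ 24.140 mcg/mL.
Steady-state peak Cmax,ss = C₀·R ≈ 24.140 × 2.5361 ≈ 61.221 mcg/mL.
Peak 61.2 mcg/mL vs MTC 82 mcg/mL: below toxic threshold.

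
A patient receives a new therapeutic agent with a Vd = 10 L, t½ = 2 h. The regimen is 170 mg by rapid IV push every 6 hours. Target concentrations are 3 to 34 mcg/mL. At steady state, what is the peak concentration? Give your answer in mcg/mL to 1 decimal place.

τ = 6 h = 3 half-lives, so f = (1/2)^3 = 0.125.
At steady state, R = 1/(1 − 0.125) = 8/7.
Single-dose peak C₀ = D/Vd = 170/10 = 17 mcg/mL.
Steady-state peak Cmax,ss = C₀·R = 17 × 8/7 ≈ 19.429 mcg/mL.
Peak 19.4 mcg/mL vs MTC 34 mcg/mL: below toxic threshold.

19.4 mcg/mL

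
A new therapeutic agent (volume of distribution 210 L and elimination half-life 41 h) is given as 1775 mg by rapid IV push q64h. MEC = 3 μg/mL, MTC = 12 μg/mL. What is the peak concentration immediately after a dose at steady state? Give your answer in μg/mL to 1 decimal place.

12.8 μg/mL

Over one 64-h interval, 64/41 ≈ 1.561 half-lives elapse, leaving f ≈ 0.3389 of each dose.
At steady state, accumulation factor R = 1/(1 − e^(−kτ)) ≈ 1.5126.
Each bolus raises the concentration by D/Vd = 1775/210 ≈ 8.452 μg/mL.
Cmax,ss = C₀/(1 − f) ≈ 8.452/0.6611 ≈ 12.785 μg/mL.
Peak 12.8 μg/mL vs MTC 12 μg/mL: exceeds toxic threshold.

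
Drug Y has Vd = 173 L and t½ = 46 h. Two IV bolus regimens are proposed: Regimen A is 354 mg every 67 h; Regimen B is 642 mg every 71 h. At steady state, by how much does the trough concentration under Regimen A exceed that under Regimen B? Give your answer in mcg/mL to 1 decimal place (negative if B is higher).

Regimen A: f = (1/2)^(67/46) ≈ 0.3644; Cmin,ss = (354/173)·f/(1−f) ≈ 1.173 mcg/mL.
Regimen B: f = (1/2)^(71/46) ≈ 0.3431; Cmin,ss = (642/173)·f/(1−f) ≈ 1.938 mcg/mL.
Difference ≈ 1.173 − 1.938 ≈ -0.765 mcg/mL.

-0.8 mcg/mL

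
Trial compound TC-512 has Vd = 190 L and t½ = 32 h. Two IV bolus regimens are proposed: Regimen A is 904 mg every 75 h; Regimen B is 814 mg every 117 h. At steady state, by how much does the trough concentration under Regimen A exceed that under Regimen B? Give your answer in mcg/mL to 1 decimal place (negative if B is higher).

0.8 mcg/mL

Regimen A: f = (1/2)^(75/32) ≈ 0.1970; Cmin,ss = (904/190)·f/(1−f) ≈ 1.167 mcg/mL.
Regimen B: f = (1/2)^(117/32) ≈ 0.0793; Cmin,ss = (814/190)·f/(1−f) ≈ 0.369 mcg/mL.
Difference ≈ 1.167 − 0.369 ≈ 0.798 mcg/mL.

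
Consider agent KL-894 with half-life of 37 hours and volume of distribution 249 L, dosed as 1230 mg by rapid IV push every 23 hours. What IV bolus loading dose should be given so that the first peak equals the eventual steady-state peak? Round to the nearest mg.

f = (1/2)^(23/37) ≈ 0.649940; accumulation ratio R = 1/(1−f) ≈ 2.85665.
Loading dose to hit Cmax,ss on first dose: D_load = D_maint·R ≈ 1230 × 2.85665 ≈ 3513.68 mg.

3514 mg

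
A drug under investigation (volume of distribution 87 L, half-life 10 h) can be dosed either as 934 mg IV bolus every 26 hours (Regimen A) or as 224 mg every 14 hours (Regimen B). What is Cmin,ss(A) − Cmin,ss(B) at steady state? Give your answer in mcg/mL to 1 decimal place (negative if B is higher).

Regimen A: f = (1/2)^(26/10) ≈ 0.1649; Cmin,ss = (934/87)·f/(1−f) ≈ 2.120 mcg/mL.
Regimen B: f = (1/2)^(14/10) ≈ 0.3789; Cmin,ss = (224/87)·f/(1−f) ≈ 1.571 mcg/mL.
Difference ≈ 2.120 − 1.571 ≈ 0.549 mcg/mL.

0.5 mcg/mL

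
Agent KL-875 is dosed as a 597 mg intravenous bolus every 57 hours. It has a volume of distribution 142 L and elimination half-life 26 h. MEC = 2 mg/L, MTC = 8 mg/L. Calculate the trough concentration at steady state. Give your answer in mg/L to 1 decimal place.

1.2 mg/L

τ/t½ = 57/26 ≈ 2.1923, so fraction remaining f = (1/2)^(57/26) ≈ 0.2188.
Single-dose peak C₀ = D/Vd = 597/142 ≈ 4.204 mg/L.
Steady-state trough Cmin,ss = C₀·f/(1−f) ≈ 4.204 × 0.2188/0.7812 ≈ 1.177 mg/L.
Trough 1.2 mg/L vs MEC 2 mg/L: subtherapeutic.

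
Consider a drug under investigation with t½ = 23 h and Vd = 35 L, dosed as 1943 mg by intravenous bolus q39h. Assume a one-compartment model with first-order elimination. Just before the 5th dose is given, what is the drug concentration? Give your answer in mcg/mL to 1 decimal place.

24.6 mcg/mL

f = (1/2)^(τ/t½) = (1/2)^(39/23) ≈ 0.3087.
C₀ = D/Vd = 1943/35 ≈ 55.514 mcg/mL.
Before the 5th dose, 4 doses have been given. Superposition: Cmin = C₀·(f + f² + … + f^4).
≈ 55.514 × (0.3087 + 0.0953 + 0.0294 + 0.0091) ≈ 55.514 × 0.4425 ≈ 24.565 mcg/mL.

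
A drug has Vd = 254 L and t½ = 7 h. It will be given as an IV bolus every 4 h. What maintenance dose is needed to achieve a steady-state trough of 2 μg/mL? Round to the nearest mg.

τ/t½ = 4/7 ≈ 0.57143, so f = (1/2)^(4/7) ≈ 0.672950.
Cmin,ss = (D/Vd)·f/(1−f), so D = Cmin,ss·Vd·(1−f)/f.
D = 2 × 254 × (1−f)/f ≈ 2 × 254 × 0.48599 ≈ 246.88 mg.

247 mg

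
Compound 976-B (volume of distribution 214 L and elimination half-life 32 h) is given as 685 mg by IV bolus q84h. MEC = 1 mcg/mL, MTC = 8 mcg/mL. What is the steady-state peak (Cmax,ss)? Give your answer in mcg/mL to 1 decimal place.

Over one 84-h interval, 84/32 ≈ 2.625 half-lives elapse, leaving f ≈ 0.1621 of each dose.
Accumulation ratio R = 1/(1 − f) ≈ 1/0.8379 ≈ 1.1935.
Each bolus raises the concentration by D/Vd = 685/214 ≈ 3.201 mcg/mL.
Cmax,ss = C₀/(1 − f) ≈ 3.201/0.8379 ≈ 3.820 mcg/mL.
Peak 3.8 mcg/mL vs MTC 8 mcg/mL: below toxic threshold.

3.8 mcg/mL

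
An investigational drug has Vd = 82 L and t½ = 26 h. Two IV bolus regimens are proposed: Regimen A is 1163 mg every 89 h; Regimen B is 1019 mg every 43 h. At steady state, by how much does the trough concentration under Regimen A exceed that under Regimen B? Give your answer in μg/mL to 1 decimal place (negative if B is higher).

-4.3 μg/mL

Regimen A: f = (1/2)^(89/26) ≈ 0.0932; Cmin,ss = (1163/82)·f/(1−f) ≈ 1.458 μg/mL.
Regimen B: f = (1/2)^(43/26) ≈ 0.3178; Cmin,ss = (1019/82)·f/(1−f) ≈ 5.789 μg/mL.
Difference ≈ 1.458 − 5.789 ≈ -4.331 μg/mL.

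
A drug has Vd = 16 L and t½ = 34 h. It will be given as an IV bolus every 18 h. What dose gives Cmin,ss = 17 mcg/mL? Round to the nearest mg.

121 mg

τ/t½ = 18/34 ≈ 0.52941, so f = (1/2)^(18/34) ≈ 0.692837.
Cmin,ss = (D/Vd)·f/(1−f), so D = Cmin,ss·Vd·(1−f)/f.
D = 17 × 16 × (1−f)/f ≈ 17 × 16 × 0.44334 ≈ 120.59 mg.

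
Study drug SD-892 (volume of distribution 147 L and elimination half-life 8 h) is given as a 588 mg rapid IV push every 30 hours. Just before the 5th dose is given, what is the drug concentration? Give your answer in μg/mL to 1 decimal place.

0.3 μg/mL

f = (1/2)^(τ/t½) = (1/2)^(30/8) ≈ 0.0743.
C₀ = D/Vd = 588/147 ≈ 4.000 μg/mL.
Before the 5th dose, 4 doses have been given. Superposition: Cmin = C₀·(f + f² + … + f^4).
≈ 4.000 × (0.0743 + 0.0055 + 0.0004 + 0.0000) ≈ 4.000 × 0.0802 ≈ 0.321 μg/mL.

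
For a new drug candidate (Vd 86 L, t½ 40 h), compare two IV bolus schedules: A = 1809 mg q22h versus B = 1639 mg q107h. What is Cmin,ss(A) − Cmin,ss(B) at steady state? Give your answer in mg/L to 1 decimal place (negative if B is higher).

Regimen A: f = (1/2)^(22/40) ≈ 0.6830; Cmin,ss = (1809/86)·f/(1−f) ≈ 45.321 mg/L.
Regimen B: f = (1/2)^(107/40) ≈ 0.1566; Cmin,ss = (1639/86)·f/(1−f) ≈ 3.539 mg/L.
Difference ≈ 45.321 − 3.539 ≈ 41.782 mg/L.

41.8 mg/L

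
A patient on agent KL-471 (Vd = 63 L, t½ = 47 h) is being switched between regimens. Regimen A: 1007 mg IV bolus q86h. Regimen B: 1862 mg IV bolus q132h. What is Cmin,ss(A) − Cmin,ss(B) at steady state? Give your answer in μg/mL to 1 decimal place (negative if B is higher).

Regimen A: f = (1/2)^(86/47) ≈ 0.2813; Cmin,ss = (1007/63)·f/(1−f) ≈ 6.256 μg/mL.
Regimen B: f = (1/2)^(132/47) ≈ 0.1427; Cmin,ss = (1862/63)·f/(1−f) ≈ 4.920 μg/mL.
Difference ≈ 6.256 − 4.920 ≈ 1.336 μg/mL.

1.3 μg/mL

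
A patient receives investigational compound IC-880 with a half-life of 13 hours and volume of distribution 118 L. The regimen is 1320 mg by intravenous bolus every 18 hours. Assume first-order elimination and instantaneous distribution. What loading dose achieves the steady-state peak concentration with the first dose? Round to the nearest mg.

2139 mg

f = (1/2)^(18/13) ≈ 0.382992; accumulation ratio R = 1/(1−f) ≈ 1.62072.
Loading dose to hit Cmax,ss on first dose: D_load = D_maint·R ≈ 1320 × 1.62072 ≈ 2139.35 mg.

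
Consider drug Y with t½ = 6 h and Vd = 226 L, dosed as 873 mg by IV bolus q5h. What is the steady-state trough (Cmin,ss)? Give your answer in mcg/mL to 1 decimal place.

k = ln2/t½ = ln2/6 ≈ 0.115525 h⁻¹; fraction remaining f = e^(−kτ) = e^(−0.115525×5) ≈ 0.5612.
At steady state, accumulation factor R = 1/(1 − e^(−kτ)) ≈ 2.2789.
Each bolus raises the concentration by D/Vd = 873/226 ≈ 3.863 mcg/mL.
Cmax,ss = C₀/(1 − f) ≈ 3.863/0.4388 ≈ 8.804 mcg/mL.
Steady-state trough Cmin,ss = Cmax,ss·f ≈ 8.804 × 0.5612 ≈ 4.941 mcg/mL.

4.9 mcg/mL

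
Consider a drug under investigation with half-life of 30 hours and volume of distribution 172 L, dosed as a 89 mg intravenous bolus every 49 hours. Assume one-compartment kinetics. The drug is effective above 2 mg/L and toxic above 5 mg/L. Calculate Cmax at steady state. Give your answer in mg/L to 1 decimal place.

0.8 mg/L

Over one 49-h interval, 49/30 ≈ 1.6333 half-lives elapse, leaving f ≈ 0.3223 of each dose.
At steady state, accumulation factor R = 1/(1 − e^(−kτ)) ≈ 1.4756.
Each bolus raises the concentration by D/Vd = 89/172 ≈ 0.517 mg/L.
Steady-state peak Cmax,ss = C₀·R ≈ 0.517 × 1.4756 ≈ 0.763 mg/L.
Peak 0.8 mg/L vs MTC 5 mg/L: below toxic threshold.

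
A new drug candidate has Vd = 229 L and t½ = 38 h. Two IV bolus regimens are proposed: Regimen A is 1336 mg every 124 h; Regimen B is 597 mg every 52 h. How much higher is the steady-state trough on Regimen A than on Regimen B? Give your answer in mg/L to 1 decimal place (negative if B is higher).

-1.0 mg/L

Regimen A: f = (1/2)^(124/38) ≈ 0.1042; Cmin,ss = (1336/229)·f/(1−f) ≈ 0.679 mg/L.
Regimen B: f = (1/2)^(52/38) ≈ 0.3873; Cmin,ss = (597/229)·f/(1−f) ≈ 1.648 mg/L.
Difference ≈ 0.679 − 1.648 ≈ -0.969 mg/L.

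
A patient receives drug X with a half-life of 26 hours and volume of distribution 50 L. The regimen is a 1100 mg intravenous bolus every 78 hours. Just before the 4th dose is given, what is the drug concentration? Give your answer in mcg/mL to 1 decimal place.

3.1 mcg/mL

f = (1/2)^(τ/t½) = (1/2)^(78/26) ≈ 0.1250.
C₀ = D/Vd = 1100/50 ≈ 22.000 mcg/mL.
Before the 4th dose, 3 doses have been given. Superposition: Cmin = C₀·(f + f² + … + f^3).
≈ 22.000 × (0.1250 + 0.0156 + 0.0020) ≈ 22.000 × 0.1426 ≈ 3.137 mcg/mL.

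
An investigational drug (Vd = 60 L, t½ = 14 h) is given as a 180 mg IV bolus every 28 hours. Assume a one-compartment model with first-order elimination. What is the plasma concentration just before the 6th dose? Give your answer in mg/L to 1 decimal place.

f = (1/2)^(τ/t½) = (1/2)^(28/14) ≈ 0.2500.
C₀ = D/Vd = 180/60 ≈ 3.000 mg/L.
Before the 6th dose, 5 doses have been given. Superposition: Cmin = C₀·(f + f² + … + f^5).
≈ 3.000 × (0.2500 + 0.0625 + 0.0156 + 0.0039 + 0.0010) ≈ 3.000 × 0.3330 ≈ 0.999 mg/L.

1.0 mg/L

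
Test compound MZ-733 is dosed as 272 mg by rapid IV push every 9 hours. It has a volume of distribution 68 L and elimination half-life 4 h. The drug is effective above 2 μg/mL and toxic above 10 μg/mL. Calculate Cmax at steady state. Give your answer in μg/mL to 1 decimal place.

5.1 μg/mL

k = ln2/t½ = ln2/4 ≈ 0.173287 h⁻¹; fraction remaining f = e^(−kτ) = e^(−0.173287×9) ≈ 0.2102.
At steady state, accumulation factor R = 1/(1 − e^(−kτ)) ≈ 1.2661.
Single-dose peak C₀ = D/Vd = 272/68 ≈ 4.000 μg/mL.
Steady-state peak Cmax,ss = C₀·R ≈ 4.000 × 1.2661 ≈ 5.064 μg/mL.
Peak 5.1 μg/mL vs MTC 10 μg/mL: below toxic threshold.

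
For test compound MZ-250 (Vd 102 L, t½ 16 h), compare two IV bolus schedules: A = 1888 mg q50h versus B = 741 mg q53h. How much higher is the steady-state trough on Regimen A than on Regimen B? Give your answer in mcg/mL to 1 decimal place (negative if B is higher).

1.6 mcg/mL

Regimen A: f = (1/2)^(50/16) ≈ 0.1146; Cmin,ss = (1888/102)·f/(1−f) ≈ 2.396 mcg/mL.
Regimen B: f = (1/2)^(53/16) ≈ 0.1007; Cmin,ss = (741/102)·f/(1−f) ≈ 0.813 mcg/mL.
Difference ≈ 2.396 − 0.813 ≈ 1.583 mcg/mL.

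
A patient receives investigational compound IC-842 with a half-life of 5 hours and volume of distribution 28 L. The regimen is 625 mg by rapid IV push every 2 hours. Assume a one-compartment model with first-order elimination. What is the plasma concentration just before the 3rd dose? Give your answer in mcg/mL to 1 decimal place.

f = (1/2)^(τ/t½) = (1/2)^(2/5) ≈ 0.7579.
C₀ = D/Vd = 625/28 ≈ 22.321 mcg/mL.
Before the 3rd dose, 2 doses have been given. Superposition: Cmin = C₀·(f + f²).
≈ 22.321 × (0.7579 + 0.5744) ≈ 22.321 × 1.3323 ≈ 29.738 mcg/mL.

29.7 mcg/mL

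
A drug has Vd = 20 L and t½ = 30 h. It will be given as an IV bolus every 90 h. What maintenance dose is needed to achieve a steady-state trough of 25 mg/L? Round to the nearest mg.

3500 mg

τ/t½ = 90/30 ≈ 3, so f = (1/2)^(90/30) ≈ 0.125000.
Cmin,ss = (D/Vd)·f/(1−f), so D = Cmin,ss·Vd·(1−f)/f.
D = 25 × 20 × (1−f)/f ≈ 25 × 20 × 7.00000 ≈ 3500.00 mg.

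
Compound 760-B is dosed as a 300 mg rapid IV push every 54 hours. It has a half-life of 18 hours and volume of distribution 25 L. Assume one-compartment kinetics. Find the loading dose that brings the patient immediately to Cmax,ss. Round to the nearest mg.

343 mg

f = (1/2)^(54/18) ≈ 0.125000; accumulation ratio R = 1/(1−f) ≈ 1.14286.
Loading dose to hit Cmax,ss on first dose: D_load = D_maint·R ≈ 300 × 1.14286 ≈ 342.86 mg.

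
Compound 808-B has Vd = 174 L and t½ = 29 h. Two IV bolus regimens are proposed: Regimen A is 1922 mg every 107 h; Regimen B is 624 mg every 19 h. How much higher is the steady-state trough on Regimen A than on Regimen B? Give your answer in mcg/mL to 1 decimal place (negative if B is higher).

-5.3 mcg/mL

Regimen A: f = (1/2)^(107/29) ≈ 0.0775; Cmin,ss = (1922/174)·f/(1−f) ≈ 0.928 mcg/mL.
Regimen B: f = (1/2)^(19/29) ≈ 0.6350; Cmin,ss = (624/174)·f/(1−f) ≈ 6.239 mcg/mL.
Difference ≈ 0.928 − 6.239 ≈ -5.311 mcg/mL.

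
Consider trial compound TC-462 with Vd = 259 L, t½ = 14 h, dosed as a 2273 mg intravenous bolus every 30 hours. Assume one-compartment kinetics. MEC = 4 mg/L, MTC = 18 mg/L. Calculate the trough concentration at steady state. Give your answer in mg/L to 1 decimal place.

2.6 mg/L

τ/t½ = 30/14 ≈ 2.1429, so fraction remaining f = (1/2)^(30/14) ≈ 0.2264.
Each bolus raises the concentration by D/Vd = 2273/259 ≈ 8.776 mg/L.
Steady-state trough Cmin,ss = C₀·f/(1−f) ≈ 8.776 × 0.2264/0.7736 ≈ 2.568 mg/L.
Trough 2.6 mg/L vs MEC 4 mg/L: subtherapeutic.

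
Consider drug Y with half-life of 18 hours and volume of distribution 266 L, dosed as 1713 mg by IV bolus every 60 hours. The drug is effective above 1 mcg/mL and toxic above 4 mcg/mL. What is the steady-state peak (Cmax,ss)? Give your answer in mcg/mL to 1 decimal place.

7.1 mcg/mL

τ/t½ = 60/18 ≈ 3.3333, so fraction remaining f = (1/2)^(60/18) ≈ 0.0992.
Accumulation ratio R = 1/(1 − f) ≈ 1/0.9008 ≈ 1.1101.
Single-dose peak C₀ = D/Vd = 1713/266 ≈ 6.440 mcg/mL.
Steady-state peak Cmax,ss = C₀·R ≈ 6.440 × 1.1101 ≈ 7.149 mcg/mL.
Peak 7.1 mcg/mL vs MTC 4 mcg/mL: exceeds toxic threshold.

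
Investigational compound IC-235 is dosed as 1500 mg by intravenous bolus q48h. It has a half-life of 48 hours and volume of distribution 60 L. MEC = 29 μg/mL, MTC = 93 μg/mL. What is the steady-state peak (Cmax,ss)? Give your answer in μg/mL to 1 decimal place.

50.0 μg/mL

τ = 48 h = 1 half-life, so f = (1/2)^1 = 0.5.
At steady state, R = 1/(1 − 0.5) = 2/1.
Single-dose peak C₀ = D/Vd = 1500/60 = 25 μg/mL.
Steady-state peak Cmax,ss = C₀·R = 25 × 2/1 ≈ 50.000 μg/mL.
Peak 50.0 μg/mL vs MTC 93 μg/mL: below toxic threshold.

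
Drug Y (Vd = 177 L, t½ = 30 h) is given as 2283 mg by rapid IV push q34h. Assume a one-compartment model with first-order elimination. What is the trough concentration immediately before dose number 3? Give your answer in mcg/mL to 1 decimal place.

f = (1/2)^(τ/t½) = (1/2)^(34/30) ≈ 0.4559.
C₀ = D/Vd = 2283/177 ≈ 12.898 mcg/mL.
Before the 3rd dose, 2 doses have been given. Superposition: Cmin = C₀·(f + f²).
≈ 12.898 × (0.4559 + 0.2078) ≈ 12.898 × 0.6637 ≈ 8.560 mcg/mL.

8.6 mcg/mL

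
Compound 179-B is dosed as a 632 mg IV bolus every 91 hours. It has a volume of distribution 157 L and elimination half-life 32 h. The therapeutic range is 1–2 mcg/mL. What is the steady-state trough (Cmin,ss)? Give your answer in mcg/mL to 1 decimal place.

0.7 mcg/mL

τ/t½ = 91/32 ≈ 2.8438, so fraction remaining f = (1/2)^(91/32) ≈ 0.1393.
Accumulation ratio R = 1/(1 − f) ≈ 1/0.8607 ≈ 1.1618.
Single-dose peak C₀ = D/Vd = 632/157 ≈ 4.025 mcg/mL.
Cmax,ss = C₀/(1 − f) ≈ 4.025/0.8607 ≈ 4.676 mcg/mL.
One interval later, Cmin,ss = Cmax,ss·e^(−kτ) ≈ 4.676 × 0.1393 ≈ 0.651 mcg/mL.
Trough 0.7 mcg/mL vs MEC 1 mcg/mL: subtherapeutic.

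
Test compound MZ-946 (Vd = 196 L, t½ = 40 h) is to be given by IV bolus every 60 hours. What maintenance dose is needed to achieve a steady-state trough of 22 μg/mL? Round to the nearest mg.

τ/t½ = 60/40 ≈ 1.5, so f = (1/2)^(60/40) ≈ 0.353553.
Cmin,ss = (D/Vd)·f/(1−f), so D = Cmin,ss·Vd·(1−f)/f.
D = 22 × 196 × (1−f)/f ≈ 22 × 196 × 1.82843 ≈ 7884.19 mg.

7884 mg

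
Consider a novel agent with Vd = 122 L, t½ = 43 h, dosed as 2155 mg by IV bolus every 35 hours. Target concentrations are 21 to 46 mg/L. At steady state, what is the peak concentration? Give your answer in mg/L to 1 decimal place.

41.0 mg/L

τ/t½ = 35/43 ≈ 0.81395, so fraction remaining f = (1/2)^(35/43) ≈ 0.5688.
At steady state, accumulation factor R = 1/(1 − e^(−kτ)) ≈ 2.3191.
Each bolus raises the concentration by D/Vd = 2155/122 ≈ 17.664 mg/L.
Cmax,ss = C₀/(1 − f) ≈ 17.664/0.4312 ≈ 40.965 mg/L.
Peak 41.0 mg/L vs MTC 46 mg/L: below toxic threshold.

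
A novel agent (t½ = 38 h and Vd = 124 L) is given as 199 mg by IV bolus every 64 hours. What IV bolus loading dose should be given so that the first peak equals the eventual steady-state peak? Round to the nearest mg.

f = (1/2)^(64/38) ≈ 0.311173; accumulation ratio R = 1/(1−f) ≈ 1.45174.
Loading dose to hit Cmax,ss on first dose: D_load = D_maint·R ≈ 199 × 1.45174 ≈ 288.90 mg.

289 mg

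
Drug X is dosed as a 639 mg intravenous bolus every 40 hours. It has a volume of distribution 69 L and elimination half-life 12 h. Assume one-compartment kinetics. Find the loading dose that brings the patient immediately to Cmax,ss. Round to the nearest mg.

709 mg

f = (1/2)^(40/12) ≈ 0.099213; accumulation ratio R = 1/(1−f) ≈ 1.11014.
Loading dose to hit Cmax,ss on first dose: D_load = D_maint·R ≈ 639 × 1.11014 ≈ 709.38 mg.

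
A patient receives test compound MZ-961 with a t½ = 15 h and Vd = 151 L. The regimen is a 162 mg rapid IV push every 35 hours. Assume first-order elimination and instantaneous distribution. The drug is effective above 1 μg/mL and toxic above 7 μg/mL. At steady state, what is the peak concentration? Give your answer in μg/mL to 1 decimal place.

1.3 μg/mL

Over one 35-h interval, 35/15 ≈ 2.3333 half-lives elapse, leaving f ≈ 0.1984 of each dose.
At steady state, accumulation factor R = 1/(1 − e^(−kτ)) ≈ 1.2475.
Each bolus raises the concentration by D/Vd = 162/151 ≈ 1.073 μg/mL.
Steady-state peak Cmax,ss = C₀·R ≈ 1.073 × 1.2475 ≈ 1.339 μg/mL.
Peak 1.3 μg/mL vs MTC 7 μg/mL: below toxic threshold.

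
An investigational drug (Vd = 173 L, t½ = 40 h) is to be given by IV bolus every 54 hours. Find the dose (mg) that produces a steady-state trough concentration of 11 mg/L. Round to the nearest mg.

τ/t½ = 54/40 ≈ 1.35, so f = (1/2)^(54/40) ≈ 0.392292.
Cmin,ss = (D/Vd)·f/(1−f), so D = Cmin,ss·Vd·(1−f)/f.
D = 11 × 173 × (1−f)/f ≈ 11 × 173 × 1.54912 ≈ 2947.98 mg.

2948 mg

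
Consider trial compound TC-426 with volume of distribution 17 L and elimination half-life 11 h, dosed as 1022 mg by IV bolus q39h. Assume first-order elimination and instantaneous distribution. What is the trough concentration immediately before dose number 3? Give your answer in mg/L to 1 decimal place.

f = (1/2)^(τ/t½) = (1/2)^(39/11) ≈ 0.0856.
C₀ = D/Vd = 1022/17 ≈ 60.118 mg/L.
Before the 3rd dose, 2 doses have been given. Superposition: Cmin = C₀·(f + f²).
≈ 60.118 × (0.0856 + 0.0073) ≈ 60.118 × 0.0929 ≈ 5.585 mg/L.

5.6 mg/L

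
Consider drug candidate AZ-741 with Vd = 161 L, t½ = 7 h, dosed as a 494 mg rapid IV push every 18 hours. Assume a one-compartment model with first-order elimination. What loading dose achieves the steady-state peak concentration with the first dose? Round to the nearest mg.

594 mg

f = (1/2)^(18/7) ≈ 0.168238; accumulation ratio R = 1/(1−f) ≈ 1.20227.
Loading dose to hit Cmax,ss on first dose: D_load = D_maint·R ≈ 494 × 1.20227 ≈ 593.92 mg.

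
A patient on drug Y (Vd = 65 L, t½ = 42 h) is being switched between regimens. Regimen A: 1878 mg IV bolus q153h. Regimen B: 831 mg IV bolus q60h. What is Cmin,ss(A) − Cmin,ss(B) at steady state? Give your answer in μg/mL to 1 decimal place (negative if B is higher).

-5.0 μg/mL

Regimen A: f = (1/2)^(153/42) ≈ 0.0801; Cmin,ss = (1878/65)·f/(1−f) ≈ 2.516 μg/mL.
Regimen B: f = (1/2)^(60/42) ≈ 0.3715; Cmin,ss = (831/65)·f/(1−f) ≈ 7.557 μg/mL.
Difference ≈ 2.516 − 7.557 ≈ -5.041 μg/mL.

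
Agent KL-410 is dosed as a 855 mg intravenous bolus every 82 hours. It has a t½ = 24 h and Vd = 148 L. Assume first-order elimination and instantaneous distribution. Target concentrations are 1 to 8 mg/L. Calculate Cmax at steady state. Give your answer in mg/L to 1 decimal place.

6.4 mg/L

k = ln2/t½ = ln2/24 ≈ 0.028881 h⁻¹; fraction remaining f = e^(−kτ) = e^(−0.028881×82) ≈ 0.0936.
Accumulation ratio R = 1/(1 − f) ≈ 1/0.9064 ≈ 1.1033.
Single-dose peak C₀ = D/Vd = 855/148 ≈ 5.777 mg/L.
Steady-state peak Cmax,ss = C₀·R ≈ 5.777 × 1.1033 ≈ 6.374 mg/L.
Peak 6.4 mg/L vs MTC 8 mg/L: below toxic threshold.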